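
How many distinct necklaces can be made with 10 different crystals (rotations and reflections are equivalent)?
(10-1)!/2 = 362880/2 = 181440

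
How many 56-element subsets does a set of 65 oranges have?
C(65,56) = 65!/(56!×9!) = 31966749880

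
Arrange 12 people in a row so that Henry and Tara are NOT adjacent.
Total - adjacent = 12! - (12-1)!×2 = 479001600 - 79833600 = 399168000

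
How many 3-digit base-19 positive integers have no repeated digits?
First digit: 18 choices (nonzero). Then descending: 18 × 18 × 17 = 5508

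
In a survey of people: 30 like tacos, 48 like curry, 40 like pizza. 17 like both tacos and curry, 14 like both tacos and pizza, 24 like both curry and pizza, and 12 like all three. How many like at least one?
|A∪B∪C| = 30+48+40-17-14-24+12 = 75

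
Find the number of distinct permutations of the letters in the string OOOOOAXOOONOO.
13! / (1! × 10! × 1! × 1!) = 1716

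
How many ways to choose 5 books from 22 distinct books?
C(22,5) = 22!/(5!×17!) = 26334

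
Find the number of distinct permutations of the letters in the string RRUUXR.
6! / (1! × 2! × 3!) = 60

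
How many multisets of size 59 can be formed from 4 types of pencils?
C(59+4-1, 4-1) = C(62, 3) = 37820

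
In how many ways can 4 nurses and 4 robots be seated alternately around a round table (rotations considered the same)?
Fix one of the nurses: (4-1)! ways for the remaining nurses, × 4! ways for the robots = 6 × 24 = 144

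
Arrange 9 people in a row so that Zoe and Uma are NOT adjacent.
Total - adjacent = 9! - (9-1)!×2 = 362880 - 80640 = 282240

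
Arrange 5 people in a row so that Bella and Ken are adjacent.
Treat as block: (5-1)! × 2! = 24 × 2 = 48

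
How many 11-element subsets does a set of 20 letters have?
C(20,11) = 20!/(11!×9!) = 167960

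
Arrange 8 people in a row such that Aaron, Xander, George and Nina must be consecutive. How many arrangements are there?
Treat the 4 as one block: (8-4+1)! × 4! = 120 × 24 = 2880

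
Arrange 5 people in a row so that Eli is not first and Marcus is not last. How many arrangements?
By inclusion-exclusion: 5! - 2×(5-1)! + (5-2)! = 120 - 48 + 6 = 78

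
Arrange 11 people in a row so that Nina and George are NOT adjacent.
Total - adjacent = 11! - (11-1)!×2 = 39916800 - 7257600 = 32659200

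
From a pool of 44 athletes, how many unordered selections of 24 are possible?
C(44,24) = 44!/(24!×20!) = 1761039350070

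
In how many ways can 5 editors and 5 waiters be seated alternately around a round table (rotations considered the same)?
Fix one of the editors: (5-1)! ways for the remaining editors, × 5! ways for the waiters = 24 × 120 = 2880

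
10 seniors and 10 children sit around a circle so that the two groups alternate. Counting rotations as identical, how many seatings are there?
Fix one of the seniors: (10-1)! ways for the remaining seniors, × 10! ways for the children = 362880 × 3628800 = 1316818944000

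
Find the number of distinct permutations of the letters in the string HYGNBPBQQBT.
11! / (1! × 1! × 1! × 2! × 3! × 1! × 1! × 1!) = 3326400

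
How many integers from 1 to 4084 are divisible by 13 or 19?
⌊4084/13⌋ + ⌊4084/19⌋ - ⌊4084/247⌋ = 314 + 214 - 16 = 512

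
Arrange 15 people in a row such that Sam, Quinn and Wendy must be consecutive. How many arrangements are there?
Treat the 3 as one block: (15-3+1)! × 3! = 6227020800 × 6 = 37362124800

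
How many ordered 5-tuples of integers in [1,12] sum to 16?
Coefficient of x^16 in (x + x² + ... + x^12)^5. By inclusion-exclusion on dice exceeding 12: Σ_j (-1)^j C(5,j)·C(16-1-12j, 4) = C(5,0)·C(15,4) = 1·1365 = 1365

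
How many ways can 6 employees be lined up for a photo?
6! = 720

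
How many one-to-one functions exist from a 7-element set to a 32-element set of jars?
P(32,7) = 32!/(32-7)! = 16963914240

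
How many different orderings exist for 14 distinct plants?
14! = 87178291200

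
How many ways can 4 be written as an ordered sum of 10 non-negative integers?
C(4+10-1, 10-1) = C(13, 9) = 715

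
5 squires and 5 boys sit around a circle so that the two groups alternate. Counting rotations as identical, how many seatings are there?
Fix one of the squires: (5-1)! ways for the remaining squires, × 5! ways for the boys = 24 × 120 = 2880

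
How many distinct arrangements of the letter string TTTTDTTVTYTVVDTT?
16! / (10! × 3! × 2! × 1!) = 480480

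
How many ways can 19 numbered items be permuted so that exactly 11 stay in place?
Choose the 11 fixed points C(19,11) = 75582, derange the rest: !8 = Σ_{j=0}^{8} (-1)^j·8!/j! = 40320 - 40320 + 20160 - 6720 + 1680 - 336 + 56 - 8 + 1 = 14833. Product = 75582 × 14833 = 1121107806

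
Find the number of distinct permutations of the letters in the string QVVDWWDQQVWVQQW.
15! / (4! × 5! × 4! × 2!) = 9459450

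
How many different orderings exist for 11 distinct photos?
11! = 39916800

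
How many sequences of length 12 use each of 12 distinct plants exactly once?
12! = 479001600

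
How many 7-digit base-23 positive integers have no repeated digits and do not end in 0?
Last digit: 22 nonzero choices. First digit: 21 (nonzero, ≠last). Middle 5: P(21,5) = 2441880. Total = 1128148560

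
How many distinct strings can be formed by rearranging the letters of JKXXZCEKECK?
11! / (2! × 2! × 1! × 3! × 2! × 1!) = 831600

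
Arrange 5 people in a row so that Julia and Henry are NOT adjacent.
Total - adjacent = 5! - (5-1)!×2 = 120 - 48 = 72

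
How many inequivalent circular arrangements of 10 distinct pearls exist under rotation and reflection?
(10-1)!/2 = 362880/2 = 181440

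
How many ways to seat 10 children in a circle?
Circular: fix one position, arrange the rest. (10-1)! = 362880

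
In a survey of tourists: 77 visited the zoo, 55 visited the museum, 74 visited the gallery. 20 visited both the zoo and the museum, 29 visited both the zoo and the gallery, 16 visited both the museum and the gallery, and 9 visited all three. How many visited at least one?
|A∪B∪C| = 77+55+74-20-29-16+9 = 150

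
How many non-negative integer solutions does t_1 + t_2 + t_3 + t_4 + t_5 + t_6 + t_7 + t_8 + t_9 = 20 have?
C(20+9-1, 9-1) = C(28, 8) = 3108105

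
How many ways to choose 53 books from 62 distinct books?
C(62,53) = 62!/(53!×9!) = 20286591270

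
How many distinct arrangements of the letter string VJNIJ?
5! / (2! × 1! × 1! × 1!) = 60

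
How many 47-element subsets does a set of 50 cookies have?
C(50,47) = 50!/(47!×3!) = 19600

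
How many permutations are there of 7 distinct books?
7! = 5040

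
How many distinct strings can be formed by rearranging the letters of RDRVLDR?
7! / (1! × 2! × 1! × 3!) = 420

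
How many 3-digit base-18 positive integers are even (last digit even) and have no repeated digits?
Last∈{0,2,4,6,8,10,12,14,16}. Last=0: 272. Last nonzero: 8×16×P(16,1) = 2048. Total = 2320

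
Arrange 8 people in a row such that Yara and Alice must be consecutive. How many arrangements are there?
Treat the 2 as one block: (8-2+1)! × 2! = 5040 × 2 = 10080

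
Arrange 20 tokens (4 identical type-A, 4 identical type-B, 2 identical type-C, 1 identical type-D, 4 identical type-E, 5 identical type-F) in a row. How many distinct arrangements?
20! / (4! × 4! × 2! × 1! × 4! × 5!) = 733296564000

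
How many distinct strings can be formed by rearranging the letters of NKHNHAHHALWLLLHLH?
17! / (5! × 6! × 1! × 2! × 1! × 2!) = 1029188160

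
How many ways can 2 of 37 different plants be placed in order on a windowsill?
P(37,2) = 37!/(37-2)! = 1332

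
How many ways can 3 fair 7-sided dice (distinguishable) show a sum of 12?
Coefficient of x^12 in (x + x² + ... + x^7)^3. By inclusion-exclusion on dice exceeding 7: Σ_j (-1)^j C(3,j)·C(12-1-7j, 2) = C(3,0)·C(11,2) - C(3,1)·C(4,2) = 1·55 - 3·6 = 37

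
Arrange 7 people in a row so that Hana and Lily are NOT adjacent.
Total - adjacent = 7! - (7-1)!×2 = 5040 - 1440 = 3600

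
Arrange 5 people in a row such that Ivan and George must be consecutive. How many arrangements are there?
Treat the 2 as one block: (5-2+1)! × 2! = 24 × 2 = 48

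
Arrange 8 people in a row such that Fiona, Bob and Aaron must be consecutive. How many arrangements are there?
Treat the 3 as one block: (8-3+1)! × 3! = 720 × 6 = 4320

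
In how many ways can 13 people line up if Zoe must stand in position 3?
Fix one position: (13-1)! = 479001600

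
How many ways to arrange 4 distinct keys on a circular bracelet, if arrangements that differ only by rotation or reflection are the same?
(4-1)!/2 = 6/2 = 3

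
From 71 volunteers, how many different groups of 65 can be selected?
C(71,65) = 71!/(65!×6!) = 143218999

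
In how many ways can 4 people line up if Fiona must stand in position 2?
Fix one position: (4-1)! = 6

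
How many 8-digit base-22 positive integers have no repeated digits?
First digit: 21 choices (nonzero). Then descending: 21 × 21 × 20 × 19 × 18 × 17 × 16 × 15 = 12307075200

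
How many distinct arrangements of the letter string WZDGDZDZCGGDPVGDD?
17! / (1! × 1! × 6! × 1! × 3! × 4! × 1!) = 3430627200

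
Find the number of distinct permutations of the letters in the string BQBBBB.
6! / (1! × 5!) = 6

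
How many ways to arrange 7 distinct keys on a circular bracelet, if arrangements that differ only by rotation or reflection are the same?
(7-1)!/2 = 720/2 = 360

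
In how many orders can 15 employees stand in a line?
15! = 1307674368000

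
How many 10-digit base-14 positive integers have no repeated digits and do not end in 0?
Last digit: 13 nonzero choices. First digit: 12 (nonzero, ≠last). Middle 8: P(12,8) = 19958400. Total = 3113510400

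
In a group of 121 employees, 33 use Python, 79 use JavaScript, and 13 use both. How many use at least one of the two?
|A∪B| = |A| + |B| - |A∩B| = 33 + 79 - 13 = 99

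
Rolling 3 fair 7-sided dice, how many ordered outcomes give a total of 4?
Coefficient of x^4 in (x + x² + ... + x^7)^3. By inclusion-exclusion on dice exceeding 7: Σ_j (-1)^j C(3,j)·C(4-1-7j, 2) = C(3,0)·C(3,2) = 1·3 = 3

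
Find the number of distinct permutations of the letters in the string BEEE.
4! / (3! × 1!) = 4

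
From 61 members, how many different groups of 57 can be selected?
C(61,57) = 61!/(57!×4!) = 521855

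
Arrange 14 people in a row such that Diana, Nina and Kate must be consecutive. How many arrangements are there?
Treat the 3 as one block: (14-3+1)! × 3! = 479001600 × 6 = 2874009600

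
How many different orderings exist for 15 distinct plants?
15! = 1307674368000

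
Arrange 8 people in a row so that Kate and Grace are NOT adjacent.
Total - adjacent = 8! - (8-1)!×2 = 40320 - 10080 = 30240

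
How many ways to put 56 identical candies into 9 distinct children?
C(56+9-1, 9-1) = C(64, 8) = 4426165368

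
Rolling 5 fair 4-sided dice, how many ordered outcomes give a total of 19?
Coefficient of x^19 in (x + x² + ... + x^4)^5. By inclusion-exclusion on dice exceeding 4: Σ_j (-1)^j C(5,j)·C(19-1-4j, 4) = C(5,0)·C(18,4) - C(5,1)·C(14,4) + C(5,2)·C(10,4) - C(5,3)·C(6,4) = 1·3060 - 5·1001 + 10·210 - 10·15 = 5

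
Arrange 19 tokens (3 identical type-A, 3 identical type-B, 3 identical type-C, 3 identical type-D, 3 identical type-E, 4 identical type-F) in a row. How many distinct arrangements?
19! / (3! × 3! × 3! × 3! × 3! × 4!) = 651819168000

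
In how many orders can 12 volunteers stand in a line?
12! = 479001600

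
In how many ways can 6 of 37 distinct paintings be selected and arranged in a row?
P(37,6) = 37!/(37-6)! = 1673844480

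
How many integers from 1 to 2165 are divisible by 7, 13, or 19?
⌊2165/7⌋+⌊2165/13⌋+⌊2165/19⌋ - ⌊2165/91⌋-⌊2165/133⌋-⌊2165/247⌋ + ⌊2165/1729⌋ = 309+166+113 - 23-16-8 + 1 = 542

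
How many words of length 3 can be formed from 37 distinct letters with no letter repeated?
P(37,3) = 37!/(37-3)! = 46620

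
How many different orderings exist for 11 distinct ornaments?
11! = 39916800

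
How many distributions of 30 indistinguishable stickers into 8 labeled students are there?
C(30+8-1, 8-1) = C(37, 7) = 10295472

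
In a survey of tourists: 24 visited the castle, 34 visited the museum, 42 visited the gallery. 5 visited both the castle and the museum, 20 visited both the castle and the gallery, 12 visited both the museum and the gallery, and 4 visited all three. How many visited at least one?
|A∪B∪C| = 24+34+42-5-20-12+4 = 67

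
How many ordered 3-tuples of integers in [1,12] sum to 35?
Coefficient of x^35 in (x + x² + ... + x^12)^3. By inclusion-exclusion on dice exceeding 12: Σ_j (-1)^j C(3,j)·C(35-1-12j, 2) = C(3,0)·C(34,2) - C(3,1)·C(22,2) + C(3,2)·C(10,2) = 1·561 - 3·231 + 3·45 = 3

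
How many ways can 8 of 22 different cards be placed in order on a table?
P(22,8) = 22!/(22-8)! = 12893126400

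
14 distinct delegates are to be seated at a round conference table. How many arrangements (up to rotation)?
Circular: fix one position, arrange the rest. (14-1)! = 6227020800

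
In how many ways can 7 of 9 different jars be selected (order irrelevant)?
C(9,7) = 9!/(7!×2!) = 36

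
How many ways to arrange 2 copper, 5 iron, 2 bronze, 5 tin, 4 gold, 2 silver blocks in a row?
20! / (2! × 5! × 2! × 5! × 4! × 2!) = 879955876800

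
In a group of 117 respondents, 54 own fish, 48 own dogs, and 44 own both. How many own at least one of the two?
|A∪B| = |A| + |B| - |A∩B| = 54 + 48 - 44 = 58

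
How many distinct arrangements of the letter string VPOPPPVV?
8! / (3! × 1! × 4!) = 280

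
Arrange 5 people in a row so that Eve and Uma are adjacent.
Treat as block: (5-1)! × 2! = 24 × 2 = 48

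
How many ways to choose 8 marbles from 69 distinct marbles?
C(69,8) = 69!/(8!×61!) = 8361453672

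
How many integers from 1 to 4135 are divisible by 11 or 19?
⌊4135/11⌋ + ⌊4135/19⌋ - ⌊4135/209⌋ = 375 + 217 - 19 = 573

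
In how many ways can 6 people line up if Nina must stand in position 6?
Fix one position: (6-1)! = 120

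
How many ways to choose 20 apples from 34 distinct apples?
C(34,20) = 34!/(20!×14!) = 1391975640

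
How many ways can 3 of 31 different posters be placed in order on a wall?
P(31,3) = 31!/(31-3)! = 26970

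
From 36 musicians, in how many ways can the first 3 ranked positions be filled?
P(36,3) = 36!/(36-3)! = 42840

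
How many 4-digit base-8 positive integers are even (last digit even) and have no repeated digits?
Last∈{0,2,4,6}. Last=0: 210. Last nonzero: 3×6×P(6,2) = 540. Total = 750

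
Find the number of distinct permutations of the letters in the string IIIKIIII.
8! / (1! × 7!) = 8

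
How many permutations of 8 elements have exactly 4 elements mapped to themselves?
Choose the 4 fixed points C(8,4) = 70, derange the rest: !4 = Σ_{j=0}^{4} (-1)^j·4!/j! = 24 - 24 + 12 - 4 + 1 = 9. Product = 70 × 9 = 630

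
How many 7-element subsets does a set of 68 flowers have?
C(68,7) = 68!/(7!×61!) = 969443904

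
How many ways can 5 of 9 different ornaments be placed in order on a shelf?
P(9,5) = 9!/(9-5)! = 15120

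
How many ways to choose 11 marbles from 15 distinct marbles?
C(15,11) = 15!/(11!×4!) = 1365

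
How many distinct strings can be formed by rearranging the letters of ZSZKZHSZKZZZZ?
13! / (1! × 2! × 8! × 2!) = 38610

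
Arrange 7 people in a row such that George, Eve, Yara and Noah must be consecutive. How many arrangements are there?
Treat the 4 as one block: (7-4+1)! × 4! = 24 × 24 = 576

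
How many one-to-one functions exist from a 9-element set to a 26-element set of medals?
P(26,9) = 26!/(26-9)! = 1133836704000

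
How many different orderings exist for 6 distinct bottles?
6! = 720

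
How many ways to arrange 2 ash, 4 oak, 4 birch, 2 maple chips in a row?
12! / (2! × 4! × 4! × 2!) = 207900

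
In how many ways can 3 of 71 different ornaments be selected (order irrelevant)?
C(71,3) = 71!/(3!×68!) = 57155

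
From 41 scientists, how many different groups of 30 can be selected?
C(41,30) = 41!/(30!×11!) = 3159461968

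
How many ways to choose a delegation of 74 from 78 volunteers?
C(78,74) = 78!/(74!×4!) = 1426425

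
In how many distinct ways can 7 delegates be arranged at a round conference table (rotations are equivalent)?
Circular: fix one position, arrange the rest. (7-1)! = 720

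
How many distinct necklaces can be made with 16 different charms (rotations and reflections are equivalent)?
(16-1)!/2 = 1307674368000/2 = 653837184000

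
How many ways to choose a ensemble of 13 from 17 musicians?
C(17,13) = 17!/(13!×4!) = 2380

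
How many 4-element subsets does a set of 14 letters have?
C(14,4) = 14!/(4!×10!) = 1001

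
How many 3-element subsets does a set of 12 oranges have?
C(12,3) = 12!/(3!×9!) = 220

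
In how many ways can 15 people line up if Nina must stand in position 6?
Fix one position: (15-1)! = 87178291200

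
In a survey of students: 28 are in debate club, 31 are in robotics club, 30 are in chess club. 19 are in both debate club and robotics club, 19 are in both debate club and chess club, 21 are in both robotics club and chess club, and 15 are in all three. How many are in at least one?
|A∪B∪C| = 28+31+30-19-19-21+15 = 45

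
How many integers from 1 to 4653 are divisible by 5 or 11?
⌊4653/5⌋ + ⌊4653/11⌋ - ⌊4653/55⌋ = 930 + 423 - 84 = 1269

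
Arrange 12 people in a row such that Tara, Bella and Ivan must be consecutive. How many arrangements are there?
Treat the 3 as one block: (12-3+1)! × 3! = 3628800 × 6 = 21772800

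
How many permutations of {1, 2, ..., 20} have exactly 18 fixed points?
Choose the 18 fixed points C(20,18) = 190, derange the rest: !2 = Σ_{j=0}^{2} (-1)^j·2!/j! = 2 - 2 + 1 = 1. Product = 190 × 1 = 190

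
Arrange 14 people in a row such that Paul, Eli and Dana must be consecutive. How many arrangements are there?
Treat the 3 as one block: (14-3+1)! × 3! = 479001600 × 6 = 2874009600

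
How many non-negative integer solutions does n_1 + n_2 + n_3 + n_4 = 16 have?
C(16+4-1, 4-1) = C(19, 3) = 969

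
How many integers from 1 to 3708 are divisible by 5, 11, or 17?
⌊3708/5⌋+⌊3708/11⌋+⌊3708/17⌋ - ⌊3708/55⌋-⌊3708/85⌋-⌊3708/187⌋ + ⌊3708/935⌋ = 741+337+218 - 67-43-19 + 3 = 1170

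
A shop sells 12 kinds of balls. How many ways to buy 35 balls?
C(35+12-1, 12-1) = C(46, 11) = 13340783196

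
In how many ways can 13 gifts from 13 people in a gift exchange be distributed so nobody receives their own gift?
!13 = Σ_{j=0}^{13} (-1)^j·13!/j! = 6227020800 - 6227020800 + 3113510400 - 1037836800 + 259459200 - 51891840 + 8648640 - 1235520 + 154440 - 17160 + 1716 - 156 + 13 - 1 = 2290792932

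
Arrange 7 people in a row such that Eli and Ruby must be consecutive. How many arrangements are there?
Treat the 2 as one block: (7-2+1)! × 2! = 720 × 2 = 1440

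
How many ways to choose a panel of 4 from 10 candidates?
C(10,4) = 10!/(4!×6!) = 210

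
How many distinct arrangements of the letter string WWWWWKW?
7! / (6! × 1!) = 7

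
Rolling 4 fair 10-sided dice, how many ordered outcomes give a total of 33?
Coefficient of x^33 in (x + x² + ... + x^10)^4. By inclusion-exclusion on dice exceeding 10: Σ_j (-1)^j C(4,j)·C(33-1-10j, 3) = C(4,0)·C(32,3) - C(4,1)·C(22,3) + C(4,2)·C(12,3) = 1·4960 - 4·1540 + 6·220 = 120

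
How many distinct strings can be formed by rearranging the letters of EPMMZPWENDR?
11! / (2! × 1! × 2! × 1! × 1! × 1! × 2! × 1!) = 4989600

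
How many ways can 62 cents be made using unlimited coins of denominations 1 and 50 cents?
Coefficient of x^62 in 1/(1-x^1) · 1/(1-x^50). Use j coins of 50 for j = 0..⌊62/50⌋ = 1, the rest in 1s: 1 + 1 = 2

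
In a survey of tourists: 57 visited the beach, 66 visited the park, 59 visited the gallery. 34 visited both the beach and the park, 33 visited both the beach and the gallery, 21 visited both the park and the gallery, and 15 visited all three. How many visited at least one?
|A∪B∪C| = 57+66+59-34-33-21+15 = 109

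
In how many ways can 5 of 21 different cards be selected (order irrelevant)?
C(21,5) = 21!/(5!×16!) = 20349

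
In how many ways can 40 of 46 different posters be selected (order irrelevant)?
C(46,40) = 46!/(40!×6!) = 9366819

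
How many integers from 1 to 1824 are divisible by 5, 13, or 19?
⌊1824/5⌋+⌊1824/13⌋+⌊1824/19⌋ - ⌊1824/65⌋-⌊1824/95⌋-⌊1824/247⌋ + ⌊1824/1235⌋ = 364+140+96 - 28-19-7 + 1 = 547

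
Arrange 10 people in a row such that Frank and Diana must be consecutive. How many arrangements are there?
Treat the 2 as one block: (10-2+1)! × 2! = 362880 × 2 = 725760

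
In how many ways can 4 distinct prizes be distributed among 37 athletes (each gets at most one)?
P(37,4) = 37!/(37-4)! = 1585080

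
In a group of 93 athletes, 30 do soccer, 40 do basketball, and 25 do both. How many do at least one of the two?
|A∪B| = |A| + |B| - |A∩B| = 30 + 40 - 25 = 45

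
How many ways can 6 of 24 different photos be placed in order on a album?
P(24,6) = 24!/(24-6)! = 96909120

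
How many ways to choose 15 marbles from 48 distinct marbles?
C(48,15) = 48!/(15!×33!) = 1093260079344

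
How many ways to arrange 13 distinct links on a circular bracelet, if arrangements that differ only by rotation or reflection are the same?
(13-1)!/2 = 479001600/2 = 239500800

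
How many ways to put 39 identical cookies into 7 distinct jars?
C(39+7-1, 7-1) = C(45, 6) = 8145060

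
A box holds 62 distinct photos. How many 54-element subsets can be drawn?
C(62,54) = 62!/(54!×8!) = 3381098545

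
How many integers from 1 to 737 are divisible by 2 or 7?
⌊737/2⌋ + ⌊737/7⌋ - ⌊737/14⌋ = 368 + 105 - 52 = 421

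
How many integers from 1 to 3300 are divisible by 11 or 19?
⌊3300/11⌋ + ⌊3300/19⌋ - ⌊3300/209⌋ = 300 + 173 - 15 = 458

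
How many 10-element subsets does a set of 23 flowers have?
C(23,10) = 23!/(10!×13!) = 1144066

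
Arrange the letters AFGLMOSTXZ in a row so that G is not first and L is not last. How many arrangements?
By inclusion-exclusion: 10! - 2×(10-1)! + (10-2)! = 3628800 - 725760 + 40320 = 2943360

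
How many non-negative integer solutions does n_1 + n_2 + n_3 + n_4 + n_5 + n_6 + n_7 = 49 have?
C(49+7-1, 7-1) = C(55, 6) = 28989675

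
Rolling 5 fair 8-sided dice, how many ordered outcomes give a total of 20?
Coefficient of x^20 in (x + x² + ... + x^8)^5. By inclusion-exclusion on dice exceeding 8: Σ_j (-1)^j C(5,j)·C(20-1-8j, 4) = C(5,0)·C(19,4) - C(5,1)·C(11,4) = 1·3876 - 5·330 = 2226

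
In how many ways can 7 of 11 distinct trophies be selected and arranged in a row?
P(11,7) = 11!/(11-7)! = 1663200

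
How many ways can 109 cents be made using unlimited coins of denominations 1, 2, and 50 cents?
Coefficient of x^109 in 1/(1-x^1) · 1/(1-x^2) · 1/(1-x^50). Case on j = number of 50-cent coins (j = 0..2); remainder r = 109 - 50j is made from {1,2} in ⌊r/2⌋+1 ways. r = 109, 59, 9 → 55 + 30 + 5 = 90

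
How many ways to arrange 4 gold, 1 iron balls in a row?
5! / (4! × 1!) = 5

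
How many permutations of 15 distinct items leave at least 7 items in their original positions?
Exactly j fixed points: C(15,j)·!(15-j); sum over j ≥ 7 (derangement numbers via !m = (m-1)·(!(m-1) + !(m-2)): !0..!8 = 1, 0, 1, 2, 9, 44, 265, 1854, 14833). Σ_{j=7}^{15} C(15,j)·!(15-j) = C(15,7)·!8 + C(15,8)·!7 + C(15,9)·!6 + C(15,10)·!5 + C(15,11)·!4 + C(15,12)·!3 + C(15,13)·!2 + C(15,14)·!1 + C(15,15)·!0 = 6435·14833 + 6435·1854 + 5005·265 + 3003·44 + 1365·9 + 455·2 + 105·1 + 15·0 + 1·1 = 108852603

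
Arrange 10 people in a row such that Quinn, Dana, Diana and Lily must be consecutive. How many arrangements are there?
Treat the 4 as one block: (10-4+1)! × 4! = 5040 × 24 = 120960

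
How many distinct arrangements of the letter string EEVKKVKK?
8! / (2! × 4! × 2!) = 420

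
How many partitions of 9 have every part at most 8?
Let r_j(i) = number of partitions of i into parts ≤ j, for i = 0..9. r_1(i) = 1 for all i; r_j(i) = r_{j-1}(i) + r_j(i-j). Rows j = 2..8: ≤2: 1 1 2 2 3 3 4 4 5 5; ≤3: 1 1 2 3 4 5 7 8 10 12; ≤4: 1 1 2 3 5 6 9 11 15 18; ≤5: 1 1 2 3 5 7 10 13 18 23; ≤6: 1 1 2 3 5 7 11 14 20 26; ≤7: 1 1 2 3 5 7 11 15 21 28; ≤8: 1 1 2 3 5 7 11 15 22 29. r_8(9) = 29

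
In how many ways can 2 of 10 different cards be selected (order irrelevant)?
C(10,2) = 10!/(2!×8!) = 45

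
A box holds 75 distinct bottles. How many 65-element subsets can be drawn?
C(75,65) = 75!/(65!×10!) = 828931106355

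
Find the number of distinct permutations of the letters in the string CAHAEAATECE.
11! / (3! × 1! × 2! × 4! × 1!) = 138600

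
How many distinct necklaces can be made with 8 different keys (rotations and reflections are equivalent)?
(8-1)!/2 = 5040/2 = 2520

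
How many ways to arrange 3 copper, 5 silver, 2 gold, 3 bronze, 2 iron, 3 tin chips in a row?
18! / (3! × 5! × 2! × 3! × 2! × 3!) = 61751289600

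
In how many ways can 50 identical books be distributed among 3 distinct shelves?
C(50+3-1, 3-1) = C(52, 2) = 1326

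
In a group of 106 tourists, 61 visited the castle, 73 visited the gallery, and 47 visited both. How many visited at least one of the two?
|A∪B| = |A| + |B| - |A∩B| = 61 + 73 - 47 = 87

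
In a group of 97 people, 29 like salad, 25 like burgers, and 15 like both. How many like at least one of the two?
|A∪B| = |A| + |B| - |A∩B| = 29 + 25 - 15 = 39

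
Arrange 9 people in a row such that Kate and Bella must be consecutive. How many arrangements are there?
Treat the 2 as one block: (9-2+1)! × 2! = 40320 × 2 = 80640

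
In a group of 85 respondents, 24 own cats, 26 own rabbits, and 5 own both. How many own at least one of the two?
|A∪B| = |A| + |B| - |A∩B| = 24 + 26 - 5 = 45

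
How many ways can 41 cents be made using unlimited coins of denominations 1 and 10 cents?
Coefficient of x^41 in 1/(1-x^1) · 1/(1-x^10). Use j coins of 10 for j = 0..⌊41/10⌋ = 4, the rest in 1s: 4 + 1 = 5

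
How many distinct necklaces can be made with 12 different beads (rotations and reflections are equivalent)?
(12-1)!/2 = 39916800/2 = 19958400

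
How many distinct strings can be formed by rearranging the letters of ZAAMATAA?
8! / (1! × 1! × 1! × 5!) = 336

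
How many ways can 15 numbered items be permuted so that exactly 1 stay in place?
Choose the 1 fixed point C(15,1) = 15, derange the rest: !14 = Σ_{j=0}^{14} (-1)^j·14!/j! = 87178291200 - 87178291200 + 43589145600 - 14529715200 + 3632428800 - 726485760 + 121080960 - 17297280 + 2162160 - 240240 + 24024 - 2184 + 182 - 14 + 1 = 32071101049. Product = 15 × 32071101049 = 481066515735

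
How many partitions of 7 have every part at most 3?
Let r_j(i) = number of partitions of i into parts ≤ j, for i = 0..7. r_1(i) = 1 for all i; r_j(i) = r_{j-1}(i) + r_j(i-j). Rows j = 2..3: ≤2: 1 1 2 2 3 3 4 4; ≤3: 1 1 2 3 4 5 7 8. r_3(7) = 8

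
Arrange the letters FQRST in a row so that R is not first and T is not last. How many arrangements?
By inclusion-exclusion: 5! - 2×(5-1)! + (5-2)! = 120 - 48 + 6 = 78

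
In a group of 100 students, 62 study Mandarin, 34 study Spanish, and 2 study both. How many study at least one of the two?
|A∪B| = |A| + |B| - |A∩B| = 62 + 34 - 2 = 94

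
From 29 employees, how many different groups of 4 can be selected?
C(29,4) = 29!/(4!×25!) = 23751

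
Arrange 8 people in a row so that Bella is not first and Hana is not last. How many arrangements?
By inclusion-exclusion: 8! - 2×(8-1)! + (8-2)! = 40320 - 10080 + 720 = 30960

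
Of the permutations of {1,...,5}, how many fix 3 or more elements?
Exactly j fixed points: C(5,j)·!(5-j); sum over j ≥ 3 (derangement numbers via !m = (m-1)·(!(m-1) + !(m-2)): !0..!2 = 1, 0, 1). Σ_{j=3}^{5} C(5,j)·!(5-j) = C(5,3)·!2 + C(5,4)·!1 + C(5,5)·!0 = 10·1 + 5·0 + 1·1 = 11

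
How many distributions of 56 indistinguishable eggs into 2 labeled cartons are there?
C(56+2-1, 2-1) = C(57, 1) = 57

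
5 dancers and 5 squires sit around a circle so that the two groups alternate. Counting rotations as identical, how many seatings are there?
Fix one of the dancers: (5-1)! ways for the remaining dancers, × 5! ways for the squires = 24 × 120 = 2880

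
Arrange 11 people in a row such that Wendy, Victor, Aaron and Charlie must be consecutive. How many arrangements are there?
Treat the 4 as one block: (11-4+1)! × 4! = 40320 × 24 = 967680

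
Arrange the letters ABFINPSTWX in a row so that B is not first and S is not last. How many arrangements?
By inclusion-exclusion: 10! - 2×(10-1)! + (10-2)! = 3628800 - 725760 + 40320 = 2943360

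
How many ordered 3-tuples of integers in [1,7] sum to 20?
Coefficient of x^20 in (x + x² + ... + x^7)^3. By inclusion-exclusion on dice exceeding 7: Σ_j (-1)^j C(3,j)·C(20-1-7j, 2) = C(3,0)·C(19,2) - C(3,1)·C(12,2) + C(3,2)·C(5,2) = 1·171 - 3·66 + 3·10 = 3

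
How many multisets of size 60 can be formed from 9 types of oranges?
C(60+9-1, 9-1) = C(68, 8) = 7392009768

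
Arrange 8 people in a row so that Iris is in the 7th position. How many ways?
Fix one position: (8-1)! = 5040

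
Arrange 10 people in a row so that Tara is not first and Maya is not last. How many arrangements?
By inclusion-exclusion: 10! - 2×(10-1)! + (10-2)! = 3628800 - 725760 + 40320 = 2943360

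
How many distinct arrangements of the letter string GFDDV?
5! / (1! × 1! × 2! × 1!) = 60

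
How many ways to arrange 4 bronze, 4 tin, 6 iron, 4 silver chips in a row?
18! / (4! × 4! × 6! × 4!) = 643242600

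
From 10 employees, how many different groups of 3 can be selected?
C(10,3) = 10!/(3!×7!) = 120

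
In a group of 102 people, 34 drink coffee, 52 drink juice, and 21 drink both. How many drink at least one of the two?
|A∪B| = |A| + |B| - |A∩B| = 34 + 52 - 21 = 65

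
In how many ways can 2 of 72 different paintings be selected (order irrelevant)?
C(72,2) = 72!/(2!×70!) = 2556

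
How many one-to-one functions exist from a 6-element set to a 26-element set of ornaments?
P(26,6) = 26!/(26-6)! = 165765600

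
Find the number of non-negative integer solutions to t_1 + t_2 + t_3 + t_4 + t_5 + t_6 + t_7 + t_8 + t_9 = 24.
C(24+9-1, 9-1) = C(32, 8) = 10518300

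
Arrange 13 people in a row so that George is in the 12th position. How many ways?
Fix one position: (13-1)! = 479001600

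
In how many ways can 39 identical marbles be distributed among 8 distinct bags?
C(39+8-1, 8-1) = C(46, 7) = 53524680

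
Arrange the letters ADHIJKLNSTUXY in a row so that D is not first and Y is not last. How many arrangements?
By inclusion-exclusion: 13! - 2×(13-1)! + (13-2)! = 6227020800 - 958003200 + 39916800 = 5308934400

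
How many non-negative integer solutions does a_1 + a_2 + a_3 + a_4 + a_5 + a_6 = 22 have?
C(22+6-1, 6-1) = C(27, 5) = 80730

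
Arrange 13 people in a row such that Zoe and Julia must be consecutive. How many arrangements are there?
Treat the 2 as one block: (13-2+1)! × 2! = 479001600 × 2 = 958003200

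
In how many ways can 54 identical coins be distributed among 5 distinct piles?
C(54+5-1, 5-1) = C(58, 4) = 424270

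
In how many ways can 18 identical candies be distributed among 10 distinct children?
C(18+10-1, 10-1) = C(27, 9) = 4686825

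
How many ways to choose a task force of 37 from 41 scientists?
C(41,37) = 41!/(37!×4!) = 101270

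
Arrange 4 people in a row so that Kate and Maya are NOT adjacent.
Total - adjacent = 4! - (4-1)!×2 = 24 - 12 = 12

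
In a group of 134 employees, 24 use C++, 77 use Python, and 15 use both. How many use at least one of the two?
|A∪B| = |A| + |B| - |A∩B| = 24 + 77 - 15 = 86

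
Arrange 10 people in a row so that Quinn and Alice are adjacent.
Treat as block: (10-1)! × 2! = 362880 × 2 = 725760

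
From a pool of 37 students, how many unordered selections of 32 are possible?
C(37,32) = 37!/(32!×5!) = 435897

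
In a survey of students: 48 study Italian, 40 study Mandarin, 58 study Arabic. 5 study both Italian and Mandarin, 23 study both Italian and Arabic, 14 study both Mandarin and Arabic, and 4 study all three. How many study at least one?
|A∪B∪C| = 48+40+58-5-23-14+4 = 108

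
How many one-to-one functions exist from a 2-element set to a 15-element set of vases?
P(15,2) = 15!/(15-2)! = 210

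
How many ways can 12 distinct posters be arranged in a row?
12! = 479001600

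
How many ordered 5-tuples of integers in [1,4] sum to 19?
Coefficient of x^19 in (x + x² + ... + x^4)^5. By inclusion-exclusion on dice exceeding 4: Σ_j (-1)^j C(5,j)·C(19-1-4j, 4) = C(5,0)·C(18,4) - C(5,1)·C(14,4) + C(5,2)·C(10,4) - C(5,3)·C(6,4) = 1·3060 - 5·1001 + 10·210 - 10·15 = 5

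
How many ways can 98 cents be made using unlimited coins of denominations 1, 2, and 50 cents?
Coefficient of x^98 in 1/(1-x^1) · 1/(1-x^2) · 1/(1-x^50). Case on j = number of 50-cent coins (j = 0..1); remainder r = 98 - 50j is made from {1,2} in ⌊r/2⌋+1 ways. r = 98, 48 → 50 + 25 = 75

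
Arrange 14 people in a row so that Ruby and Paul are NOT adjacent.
Total - adjacent = 14! - (14-1)!×2 = 87178291200 - 12454041600 = 74724249600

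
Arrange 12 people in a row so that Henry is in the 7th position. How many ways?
Fix one position: (12-1)! = 39916800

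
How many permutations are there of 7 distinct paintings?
7! = 5040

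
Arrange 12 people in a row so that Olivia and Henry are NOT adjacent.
Total - adjacent = 12! - (12-1)!×2 = 479001600 - 79833600 = 399168000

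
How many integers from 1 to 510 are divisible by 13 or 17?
⌊510/13⌋ + ⌊510/17⌋ - ⌊510/221⌋ = 39 + 30 - 2 = 67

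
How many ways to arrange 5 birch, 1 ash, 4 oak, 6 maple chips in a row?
16! / (5! × 1! × 4! × 6!) = 10090080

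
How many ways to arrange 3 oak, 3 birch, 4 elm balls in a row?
10! / (3! × 3! × 4!) = 4200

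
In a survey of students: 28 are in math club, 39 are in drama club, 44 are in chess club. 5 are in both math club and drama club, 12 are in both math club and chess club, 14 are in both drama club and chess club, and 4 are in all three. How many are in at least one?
|A∪B∪C| = 28+39+44-5-12-14+4 = 84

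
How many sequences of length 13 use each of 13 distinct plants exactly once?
13! = 6227020800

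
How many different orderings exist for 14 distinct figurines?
14! = 87178291200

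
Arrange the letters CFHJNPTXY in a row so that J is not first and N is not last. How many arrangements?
By inclusion-exclusion: 9! - 2×(9-1)! + (9-2)! = 362880 - 80640 + 5040 = 287280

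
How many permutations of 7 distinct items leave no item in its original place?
!7 = Σ_{j=0}^{7} (-1)^j·7!/j! = 5040 - 5040 + 2520 - 840 + 210 - 42 + 7 - 1 = 1854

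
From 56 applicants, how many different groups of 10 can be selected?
C(56,10) = 56!/(10!×46!) = 35607051480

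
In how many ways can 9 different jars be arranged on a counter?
9! = 362880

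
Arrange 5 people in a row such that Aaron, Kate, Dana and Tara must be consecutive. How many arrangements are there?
Treat the 4 as one block: (5-4+1)! × 4! = 2 × 24 = 48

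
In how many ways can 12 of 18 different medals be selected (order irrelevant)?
C(18,12) = 18!/(12!×6!) = 18564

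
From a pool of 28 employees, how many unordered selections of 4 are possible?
C(28,4) = 28!/(4!×24!) = 20475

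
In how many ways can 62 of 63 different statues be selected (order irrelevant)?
C(63,62) = 63!/(62!×1!) = 63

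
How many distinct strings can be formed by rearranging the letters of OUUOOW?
6! / (3! × 1! × 2!) = 60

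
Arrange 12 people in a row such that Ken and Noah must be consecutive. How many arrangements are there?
Treat the 2 as one block: (12-2+1)! × 2! = 39916800 × 2 = 79833600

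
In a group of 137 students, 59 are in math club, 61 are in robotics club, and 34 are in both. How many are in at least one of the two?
|A∪B| = |A| + |B| - |A∩B| = 59 + 61 - 34 = 86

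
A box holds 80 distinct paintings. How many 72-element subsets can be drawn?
C(80,72) = 80!/(72!×8!) = 28987537150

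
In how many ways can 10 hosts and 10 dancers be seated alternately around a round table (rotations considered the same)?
Fix one of the hosts: (10-1)! ways for the remaining hosts, × 10! ways for the dancers = 362880 × 3628800 = 1316818944000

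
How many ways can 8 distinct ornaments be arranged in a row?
8! = 40320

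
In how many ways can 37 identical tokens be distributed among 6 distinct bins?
C(37+6-1, 6-1) = C(42, 5) = 850668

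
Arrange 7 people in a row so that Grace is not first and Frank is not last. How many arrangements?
By inclusion-exclusion: 7! - 2×(7-1)! + (7-2)! = 5040 - 1440 + 120 = 3720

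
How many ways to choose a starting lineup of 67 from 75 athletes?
C(75,67) = 75!/(67!×8!) = 16871053725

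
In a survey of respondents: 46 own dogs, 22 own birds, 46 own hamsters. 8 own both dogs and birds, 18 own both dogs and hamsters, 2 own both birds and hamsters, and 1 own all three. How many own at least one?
|A∪B∪C| = 46+22+46-8-18-2+1 = 87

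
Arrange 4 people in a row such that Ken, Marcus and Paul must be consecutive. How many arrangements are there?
Treat the 3 as one block: (4-3+1)! × 3! = 2 × 6 = 12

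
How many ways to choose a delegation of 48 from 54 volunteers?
C(54,48) = 54!/(48!×6!) = 25827165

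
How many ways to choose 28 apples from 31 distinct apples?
C(31,28) = 31!/(28!×3!) = 4495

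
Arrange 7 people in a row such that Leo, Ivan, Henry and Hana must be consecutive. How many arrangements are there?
Treat the 4 as one block: (7-4+1)! × 4! = 24 × 24 = 576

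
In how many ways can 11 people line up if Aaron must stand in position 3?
Fix one position: (11-1)! = 3628800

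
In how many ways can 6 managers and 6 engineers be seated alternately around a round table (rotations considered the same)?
Fix one of the managers: (6-1)! ways for the remaining managers, × 6! ways for the engineers = 120 × 720 = 86400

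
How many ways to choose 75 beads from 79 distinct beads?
C(79,75) = 79!/(75!×4!) = 1502501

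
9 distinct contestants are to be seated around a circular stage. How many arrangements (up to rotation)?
Circular: fix one position, arrange the rest. (9-1)! = 40320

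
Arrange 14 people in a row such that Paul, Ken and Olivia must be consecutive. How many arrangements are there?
Treat the 3 as one block: (14-3+1)! × 3! = 479001600 × 6 = 2874009600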